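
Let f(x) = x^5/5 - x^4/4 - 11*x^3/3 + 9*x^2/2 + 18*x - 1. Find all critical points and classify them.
f'(x) = x^4 - x^3 - 11*x^2 + 9*x + 18

Solve f'(x) = 0:
  Factor: x^4 - x^3 - 11*x^2 + 9*x + 18 = (x - 3)*(x - 2)*(x + 1)*(x + 3) = 0.
  ⇒ x = -3, -1, 2, 3

f''(x) = 4*x^3 - 3*x^2 - 22*x + 9
Second-derivative test at each critical point:
  f''(-3) = -60 < 0 → local maximum
  f''(-1) = 24 > 0 → local minimum
  f''(2) = -15 < 0 → local maximum
  f''(3) = 24 > 0 → local minimum

Critical points: x = -3 (local maximum); x = -1 (local minimum); x = 2 (local maximum); x = 3 (local minimum)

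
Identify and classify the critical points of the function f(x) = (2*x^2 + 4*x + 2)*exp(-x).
f'(x) = 2*(1 - x^2)*exp(-x)

Solve f'(x) = 0:
  f'(x) = (2 - 2*x^2)·exp(-x) and exp(-x) > 0 for every x, so f'(x) = 0 ⇔ 2 - 2*x^2 = 0.
  Factor: 2 - 2*x^2 = -2*(x - 1)*(x + 1) = 0.
  ⇒ x = -1, 1

f''(x) = 2*(x^2 - 2*x - 1)*exp(-x)
Second-derivative test at each critical point:
  f''(-1) = 10.8731 > 0 → local minimum
  f''(1) = -1.4715 < 0 → local maximum

Critical points: x = -1 (local minimum); x = 1 (local maximum)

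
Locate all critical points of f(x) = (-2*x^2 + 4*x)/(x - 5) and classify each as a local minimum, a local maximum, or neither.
f'(x) = 2*(-x^2 + 10*x - 10)/(x^2 - 10*x + 25)

Solve f'(x) = 0:
  f'(x) = -2*(x^2 - 10*x + 10)/(x - 5)^2; the denominator is positive wherever f is defined, so f'(x) = 0 ⇔ -2*x^2 + 20*x - 20 = 0.
  Factor: -2*x^2 + 20*x - 20 = -2*(x^2 - 10*x + 10); x^2 - 10*x + 10 = 0 has no rational roots; quadratic formula: x = (10 ± √60)/2.
  ⇒ x = 5 - sqrt(15) ≈ 1.1270, sqrt(15) + 5 ≈ 8.8730

f''(x) = -60/(x^3 - 15*x^2 + 75*x - 125)
Second-derivative test at each critical point:
  f''(1.1270) = 1.0328 > 0 → local minimum
  f''(8.8730) = -1.0328 < 0 → local maximum

Critical points: x = 5 - sqrt(15) ≈ 1.1270 (local minimum); x = sqrt(15) + 5 ≈ 8.8730 (local maximum)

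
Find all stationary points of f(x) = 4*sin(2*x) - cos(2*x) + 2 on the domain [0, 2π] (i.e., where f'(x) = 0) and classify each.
f'(x) = 2*sin(2*x) + 8*cos(2*x)

Solve f'(x) = 0 on [0, 2π]:
  f'(x) = 0 ⇔ 4*cos(2*x) = -sin(2*x) ⇔ tan(2*x) = -4, i.e. 2*x = arctan(-4) + nπ; keep the solutions lying in [0, 2π].
  ⇒ x = -atan(4)/2 + pi/2 ≈ 0.9079, pi - atan(4)/2 ≈ 2.4787, -atan(4)/2 + 3*pi/2 ≈ 4.0495, -atan(4)/2 + 2*pi ≈ 5.6203

f''(x) = -16*sin(2*x) + 4*cos(2*x)
Second-derivative test at each critical point:
  f''(0.9079) = -16.4924 < 0 → local maximum
  f''(2.4787) = 16.4924 > 0 → local minimum
  f''(4.0495) = -16.4924 < 0 → local maximum
  f''(5.6203) = 16.4924 > 0 → local minimum

Critical points: x = -atan(4)/2 + pi/2 ≈ 0.9079 (local maximum); x = pi - atan(4)/2 ≈ 2.4787 (local minimum); x = -atan(4)/2 + 3*pi/2 ≈ 4.0495 (local maximum); x = -atan(4)/2 + 2*pi ≈ 5.6203 (local minimum)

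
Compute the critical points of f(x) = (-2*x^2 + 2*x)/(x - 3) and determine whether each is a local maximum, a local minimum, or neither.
f'(x) = 2*(-x^2 + 6*x - 3)/(x^2 - 6*x + 9)

Solve f'(x) = 0:
  f'(x) = -2*(x^2 - 6*x + 3)/(x - 3)^2; the denominator is positive wherever f is defined, so f'(x) = 0 ⇔ -2*x^2 + 12*x - 6 = 0.
  Factor: -2*x^2 + 12*x - 6 = -2*(x^2 - 6*x + 3); x^2 - 6*x + 3 = 0 has no rational roots; quadratic formula: x = (6 ± √24)/2.
  ⇒ x = 3 - sqrt(6) ≈ 0.5505, sqrt(6) + 3 ≈ 5.4495

f''(x) = -24/(x^3 - 9*x^2 + 27*x - 27)
Second-derivative test at each critical point:
  f''(0.5505) = 1.6330 > 0 → local minimum
  f''(5.4495) = -1.6330 < 0 → local maximum

Critical points: x = 3 - sqrt(6) ≈ 0.5505 (local minimum); x = sqrt(6) + 3 ≈ 5.4495 (local maximum)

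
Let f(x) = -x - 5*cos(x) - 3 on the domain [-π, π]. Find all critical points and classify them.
f'(x) = 5*sin(x) - 1

Solve f'(x) = 0 on [-π, π]:
  f'(x) = 0 ⇔ sin(x) = 1/5, i.e. x = arcsin(1/5) + 2nπ or x = π − arcsin(1/5) + 2nπ; keep the solutions lying in [-π, π].
  ⇒ x = asin(1/5) ≈ 0.2014, pi - asin(1/5) ≈ 2.9402

f''(x) = 5*cos(x)
Second-derivative test at each critical point:
  f''(0.2014) = 4.8990 > 0 → local minimum
  f''(2.9402) = -4.8990 < 0 → local maximum

Critical points: x = asin(1/5) ≈ 0.2014 (local minimum); x = pi - asin(1/5) ≈ 2.9402 (local maximum)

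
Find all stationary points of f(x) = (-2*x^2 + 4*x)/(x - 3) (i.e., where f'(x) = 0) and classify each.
f'(x) = 2*(-x^2 + 6*x - 6)/(x^2 - 6*x + 9)

Solve f'(x) = 0:
  f'(x) = -2*(x^2 - 6*x + 6)/(x - 3)^2; the denominator is positive wherever f is defined, so f'(x) = 0 ⇔ -2*x^2 + 12*x - 12 = 0.
  Factor: -2*x^2 + 12*x - 12 = -2*(x^2 - 6*x + 6); x^2 - 6*x + 6 = 0 has no rational roots; quadratic formula: x = (6 ± √12)/2.
  ⇒ x = 3 - sqrt(3) ≈ 1.2679, sqrt(3) + 3 ≈ 4.7321

f''(x) = -12/(x^3 - 9*x^2 + 27*x - 27)
Second-derivative test at each critical point:
  f''(1.2679) = 2.3094 > 0 → local minimum
  f''(4.7321) = -2.3094 < 0 → local maximum

Critical points: x = 3 - sqrt(3) ≈ 1.2679 (local minimum); x = sqrt(3) + 3 ≈ 4.7321 (local maximum)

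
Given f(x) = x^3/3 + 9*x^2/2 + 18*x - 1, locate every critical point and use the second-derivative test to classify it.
f'(x) = x^2 + 9*x + 18

Solve f'(x) = 0:
  Factor: x^2 + 9*x + 18 = (x + 3)*(x + 6) = 0.
  ⇒ x = -6, -3

f''(x) = 2*x + 9
Second-derivative test at each critical point:
  f''(-6) = -3 < 0 → local maximum
  f''(-3) = 3 > 0 → local minimum

Critical points: x = -6 (local maximum); x = -3 (local minimum)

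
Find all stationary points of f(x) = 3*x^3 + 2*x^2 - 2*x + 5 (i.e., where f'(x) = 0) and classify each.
f'(x) = 9*x^2 + 4*x - 2

Solve f'(x) = 0:
  9*x^2 + 4*x - 2 = 0 has no rational roots; quadratic formula: x = (-4 ± √88)/18.
  ⇒ x = -sqrt(22)/9 - 2/9 ≈ -0.7434, -2/9 + sqrt(22)/9 ≈ 0.2989

f''(x) = 18*x + 4
Second-derivative test at each critical point:
  f''(-0.7434) = -9.3808 < 0 → local maximum
  f''(0.2989) = 9.3808 > 0 → local minimum

Critical points: x = -sqrt(22)/9 - 2/9 ≈ -0.7434 (local maximum); x = -2/9 + sqrt(22)/9 ≈ 0.2989 (local minimum)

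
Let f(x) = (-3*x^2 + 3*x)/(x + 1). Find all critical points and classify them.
f'(x) = 3*(-x^2 - 2*x + 1)/(x^2 + 2*x + 1)

Solve f'(x) = 0:
  f'(x) = -3*(x^2 + 2*x - 1)/(x + 1)^2; the denominator is positive wherever f is defined, so f'(x) = 0 ⇔ -3*x^2 - 6*x + 3 = 0.
  Factor: -3*x^2 - 6*x + 3 = -3*(x^2 + 2*x - 1); x^2 + 2*x - 1 = 0 has no rational roots; quadratic formula: x = (-2 ± √8)/2.
  ⇒ x = -sqrt(2) - 1 ≈ -2.4142, -1 + sqrt(2) ≈ 0.4142

f''(x) = -12/(x^3 + 3*x^2 + 3*x + 1)
Second-derivative test at each critical point:
  f''(-2.4142) = 4.2426 > 0 → local minimum
  f''(0.4142) = -4.2426 < 0 → local maximum

Critical points: x = -sqrt(2) - 1 ≈ -2.4142 (local minimum); x = -1 + sqrt(2) ≈ 0.4142 (local maximum)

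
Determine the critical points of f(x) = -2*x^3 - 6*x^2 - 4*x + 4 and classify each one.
f'(x) = -6*x^2 - 12*x - 4

Solve f'(x) = 0:
  Factor: -6*x^2 - 12*x - 4 = -2*(3*x^2 + 6*x + 2); 3*x^2 + 6*x + 2 = 0 has no rational roots; quadratic formula: x = (-6 ± √12)/6.
  ⇒ x = -1 - sqrt(3)/3 ≈ -1.5774, -1 + sqrt(3)/3 ≈ -0.4226

f''(x) = -12*x - 12
Second-derivative test at each critical point:
  f''(-1.5774) = 6.9282 > 0 → local minimum
  f''(-0.4226) = -6.9282 < 0 → local maximum

Critical points: x = -1 - sqrt(3)/3 ≈ -1.5774 (local minimum); x = -1 + sqrt(3)/3 ≈ -0.4226 (local maximum)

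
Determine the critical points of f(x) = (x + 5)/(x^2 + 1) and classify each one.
f'(x) = (x^2 - 2*x*(x + 5) + 1)/(x^2 + 1)^2

Solve f'(x) = 0:
  f'(x) = -(x^2 + 10*x - 1)/(x^2 + 1)^2; the denominator is positive wherever f is defined, so f'(x) = 0 ⇔ -x^2 - 10*x + 1 = 0.
  x^2 + 10*x - 1 = 0 has no rational roots; quadratic formula: x = (-10 ± √104)/2.
  ⇒ x = -sqrt(26) - 5 ≈ -10.0990, -5 + sqrt(26) ≈ 0.0990

f''(x) = 2*(4*x^2*(x + 5) - (3*x + 5)*(x^2 + 1))/(x^2 + 1)^3
Second-derivative test at each critical point:
  f''(-10.0990) = 0.0010 > 0 → local minimum
  f''(0.0990) = -10.0010 < 0 → local maximum

Critical points: x = -sqrt(26) - 5 ≈ -10.0990 (local minimum); x = -5 + sqrt(26) ≈ 0.0990 (local maximum)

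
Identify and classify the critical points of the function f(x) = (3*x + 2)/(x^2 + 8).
f'(x) = (-3*x^2 - 4*x + 24)/(x^4 + 16*x^2 + 64)

Solve f'(x) = 0:
  f'(x) = -(3*x^2 + 4*x - 24)/(x^2 + 8)^2; the denominator is positive wherever f is defined, so f'(x) = 0 ⇔ -3*x^2 - 4*x + 24 = 0.
  3*x^2 + 4*x - 24 = 0 has no rational roots; quadratic formula: x = (-4 ± √304)/6.
  ⇒ x = -2*sqrt(19)/3 - 2/3 ≈ -3.5726, -2/3 + 2*sqrt(19)/3 ≈ 2.2393

f''(x) = 2*(4*x^2*(3*x + 2) - (9*x + 2)*(x^2 + 8))/(x^2 + 8)^3
Second-derivative test at each critical point:
  f''(-3.5726) = 0.0404 > 0 → local minimum
  f''(2.2393) = -0.1029 < 0 → local maximum

Critical points: x = -2*sqrt(19)/3 - 2/3 ≈ -3.5726 (local minimum); x = -2/3 + 2*sqrt(19)/3 ≈ 2.2393 (local maximum)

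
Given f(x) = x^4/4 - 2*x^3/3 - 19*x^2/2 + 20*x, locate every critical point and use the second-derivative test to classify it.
f'(x) = x^3 - 2*x^2 - 19*x + 20

Solve f'(x) = 0:
  Factor: x^3 - 2*x^2 - 19*x + 20 = (x - 5)*(x - 1)*(x + 4) = 0.
  ⇒ x = -4, 1, 5

f''(x) = 3*x^2 - 4*x - 19
Second-derivative test at each critical point:
  f''(-4) = 45 > 0 → local minimum
  f''(1) = -20 < 0 → local maximum
  f''(5) = 36 > 0 → local minimum

Critical points: x = -4 (local minimum); x = 1 (local maximum); x = 5 (local minimum)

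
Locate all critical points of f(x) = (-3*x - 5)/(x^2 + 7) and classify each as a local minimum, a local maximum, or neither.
f'(x) = (3*x^2 + 10*x - 21)/(x^4 + 14*x^2 + 49)

Solve f'(x) = 0:
  f'(x) = (3*x^2 + 10*x - 21)/(x^2 + 7)^2; the denominator is positive wherever f is defined, so f'(x) = 0 ⇔ 3*x^2 + 10*x - 21 = 0.
  3*x^2 + 10*x - 21 = 0 has no rational roots; quadratic formula: x = (-10 ± √352)/6.
  ⇒ x = -2*sqrt(22)/3 - 5/3 ≈ -4.7936, -5/3 + 2*sqrt(22)/3 ≈ 1.4603

f''(x) = 2*(-4*x^2*(3*x + 5) + (9*x + 5)*(x^2 + 7))/(x^2 + 7)^3
Second-derivative test at each critical point:
  f''(-4.7936) = -0.0209 < 0 → local maximum
  f''(1.4603) = 0.2250 > 0 → local minimum

Critical points: x = -2*sqrt(22)/3 - 5/3 ≈ -4.7936 (local maximum); x = -5/3 + 2*sqrt(22)/3 ≈ 1.4603 (local minimum)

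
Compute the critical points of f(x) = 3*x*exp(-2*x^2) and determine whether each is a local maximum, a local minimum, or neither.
f'(x) = 3*(1 - 4*x^2)*exp(-2*x^2)

Solve f'(x) = 0:
  f'(x) = (3 - 12*x^2)·exp(-2*x^2) and exp(-2*x^2) > 0 for every x, so f'(x) = 0 ⇔ 3 - 12*x^2 = 0.
  Factor: 3 - 12*x^2 = -3*(2*x - 1)*(2*x + 1) = 0.
  ⇒ x = -1/2, 1/2

f''(x) = (48*x^3 - 36*x)*exp(-2*x^2)
Second-derivative test at each critical point:
  f''(-1/2) = 7.2784 > 0 → local minimum
  f''(1/2) = -7.2784 < 0 → local maximum

Critical points: x = -1/2 (local minimum); x = 1/2 (local maximum)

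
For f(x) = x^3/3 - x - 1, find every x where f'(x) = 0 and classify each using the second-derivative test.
f'(x) = x^2 - 1

Solve f'(x) = 0:
  Factor: x^2 - 1 = (x - 1)*(x + 1) = 0.
  ⇒ x = -1, 1

f''(x) = 2*x
Second-derivative test at each critical point:
  f''(-1) = -2 < 0 → local maximum
  f''(1) = 2 > 0 → local minimum

Critical points: x = -1 (local maximum); x = 1 (local minimum)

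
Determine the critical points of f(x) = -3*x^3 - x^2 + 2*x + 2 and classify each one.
f'(x) = -9*x^2 - 2*x + 2

Solve f'(x) = 0:
  9*x^2 + 2*x - 2 = 0 has no rational roots; quadratic formula: x = (-2 ± √76)/18.
  ⇒ x = -sqrt(19)/9 - 1/9 ≈ -0.5954, -1/9 + sqrt(19)/9 ≈ 0.3732

f''(x) = -18*x - 2
Second-derivative test at each critical point:
  f''(-0.5954) = 8.7178 > 0 → local minimum
  f''(0.3732) = -8.7178 < 0 → local maximum

Critical points: x = -sqrt(19)/9 - 1/9 ≈ -0.5954 (local minimum); x = -1/9 + sqrt(19)/9 ≈ 0.3732 (local maximum)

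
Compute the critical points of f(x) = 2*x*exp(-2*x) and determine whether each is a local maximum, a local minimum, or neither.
f'(x) = 2*(1 - 2*x)*exp(-2*x)

Solve f'(x) = 0:
  f'(x) = (2 - 4*x)·exp(-2*x) and exp(-2*x) > 0 for every x, so f'(x) = 0 ⇔ 2 - 4*x = 0.
  Factor: 2 - 4*x = -2*(2*x - 1) = 0.
  ⇒ x = 1/2

f''(x) = 8*(x - 1)*exp(-2*x)
Second-derivative test at each critical point:
  f''(1/2) = -1.4715 < 0 → local maximum

Critical points: x = 1/2 (local maximum)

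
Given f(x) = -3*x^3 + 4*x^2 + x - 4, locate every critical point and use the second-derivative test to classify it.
f'(x) = -9*x^2 + 8*x + 1

Solve f'(x) = 0:
  Factor: -9*x^2 + 8*x + 1 = -(x - 1)*(9*x + 1) = 0.
  ⇒ x = -1/9, 1

f''(x) = 8 - 18*x
Second-derivative test at each critical point:
  f''(-1/9) = 10 > 0 → local minimum
  f''(1) = -10 < 0 → local maximum

Critical points: x = -1/9 (local minimum); x = 1 (local maximum)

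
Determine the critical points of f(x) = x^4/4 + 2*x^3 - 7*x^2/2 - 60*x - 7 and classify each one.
f'(x) = x^3 + 6*x^2 - 7*x - 60

Solve f'(x) = 0:
  Factor: x^3 + 6*x^2 - 7*x - 60 = (x - 3)*(x + 4)*(x + 5) = 0.
  ⇒ x = -5, -4, 3

f''(x) = 3*x^2 + 12*x - 7
Second-derivative test at each critical point:
  f''(-5) = 8 > 0 → local minimum
  f''(-4) = -7 < 0 → local maximum
  f''(3) = 56 > 0 → local minimum

Critical points: x = -5 (local minimum); x = -4 (local maximum); x = 3 (local minimum)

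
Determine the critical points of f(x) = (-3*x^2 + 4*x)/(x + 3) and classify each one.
f'(x) = 3*(-x^2 - 6*x + 4)/(x^2 + 6*x + 9)

Solve f'(x) = 0:
  f'(x) = -3*(x^2 + 6*x - 4)/(x + 3)^2; the denominator is positive wherever f is defined, so f'(x) = 0 ⇔ -3*x^2 - 18*x + 12 = 0.
  Factor: -3*x^2 - 18*x + 12 = -3*(x^2 + 6*x - 4); x^2 + 6*x - 4 = 0 has no rational roots; quadratic formula: x = (-6 ± √52)/2.
  ⇒ x = -sqrt(13) - 3 ≈ -6.6056, -3 + sqrt(13) ≈ 0.6056

f''(x) = -78/(x^3 + 9*x^2 + 27*x + 27)
Second-derivative test at each critical point:
  f''(-6.6056) = 1.6641 > 0 → local minimum
  f''(0.6056) = -1.6641 < 0 → local maximum

Critical points: x = -sqrt(13) - 3 ≈ -6.6056 (local minimum); x = -3 + sqrt(13) ≈ 0.6056 (local maximum)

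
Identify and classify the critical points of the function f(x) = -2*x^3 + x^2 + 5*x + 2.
f'(x) = -6*x^2 + 2*x + 5

Solve f'(x) = 0:
  6*x^2 - 2*x - 5 = 0 has no rational roots; quadratic formula: x = (2 ± √124)/12.
  ⇒ x = 1/6 - sqrt(31)/6 ≈ -0.7613, 1/6 + sqrt(31)/6 ≈ 1.0946

f''(x) = 2 - 12*x
Second-derivative test at each critical point:
  f''(-0.7613) = 11.1355 > 0 → local minimum
  f''(1.0946) = -11.1355 < 0 → local maximum

Critical points: x = 1/6 - sqrt(31)/6 ≈ -0.7613 (local minimum); x = 1/6 + sqrt(31)/6 ≈ 1.0946 (local maximum)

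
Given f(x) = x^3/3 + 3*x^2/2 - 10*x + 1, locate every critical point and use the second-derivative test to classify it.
f'(x) = x^2 + 3*x - 10

Solve f'(x) = 0:
  Factor: x^2 + 3*x - 10 = (x - 2)*(x + 5) = 0.
  ⇒ x = -5, 2

f''(x) = 2*x + 3
Second-derivative test at each critical point:
  f''(-5) = -7 < 0 → local maximum
  f''(2) = 7 > 0 → local minimum

Critical points: x = -5 (local maximum); x = 2 (local minimum)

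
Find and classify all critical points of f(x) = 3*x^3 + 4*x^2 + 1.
f'(x) = x*(9*x + 8)

Solve f'(x) = 0:
  Factor: 9*x^2 + 8*x = x*(9*x + 8) = 0.
  ⇒ x = -8/9, 0

f''(x) = 18*x + 8
Second-derivative test at each critical point:
  f''(-8/9) = -8 < 0 → local maximum
  f''(0) = 8 > 0 → local minimum

Critical points: x = -8/9 (local maximum); x = 0 (local minimum)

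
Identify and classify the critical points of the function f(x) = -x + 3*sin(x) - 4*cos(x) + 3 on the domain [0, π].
f'(x) = 4*sin(x) + 3*cos(x) - 1

Solve f'(x) = 0 on [0, π]:
  f'(x) = 0 ⇔ 4*sin(x) + 3*cos(x) = 1. Write the left side as R·cos(x + φ) with R = √(3² + (-4)²) = 5, cos φ = 3/5, sin φ = -4/5; then cos(x + φ) = 1/5. Solve for x and keep the solutions lying in [0, π].
  ⇒ x = atan((4 + 6*sqrt(6))/(3 - 8*sqrt(6))) + pi ≈ 2.2967

f''(x) = -3*sin(x) + 4*cos(x)
Second-derivative test at each critical point:
  f''(2.2967) = -4.8990 < 0 → local maximum

Critical points: x = atan((4 + 6*sqrt(6))/(3 - 8*sqrt(6))) + pi ≈ 2.2967 (local maximum)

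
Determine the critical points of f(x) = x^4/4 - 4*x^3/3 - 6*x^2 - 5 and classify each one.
f'(x) = x*(x^2 - 4*x - 12)

Solve f'(x) = 0:
  Factor: x^3 - 4*x^2 - 12*x = x*(x - 6)*(x + 2) = 0.
  ⇒ x = -2, 0, 6

f''(x) = 3*x^2 - 8*x - 12
Second-derivative test at each critical point:
  f''(-2) = 16 > 0 → local minimum
  f''(0) = -12 < 0 → local maximum
  f''(6) = 48 > 0 → local minimum

Critical points: x = -2 (local minimum); x = 0 (local maximum); x = 6 (local minimum)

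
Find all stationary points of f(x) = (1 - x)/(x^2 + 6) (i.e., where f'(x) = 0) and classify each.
f'(x) = (-x^2 + 2*x*(x - 1) - 6)/(x^2 + 6)^2

Solve f'(x) = 0:
  f'(x) = (x^2 - 2*x - 6)/(x^2 + 6)^2; the denominator is positive wherever f is defined, so f'(x) = 0 ⇔ x^2 - 2*x - 6 = 0.
  x^2 - 2*x - 6 = 0 has no rational roots; quadratic formula: x = (2 ± √28)/2.
  ⇒ x = 1 - sqrt(7) ≈ -1.6458, 1 + sqrt(7) ≈ 3.6458

f''(x) = 2*(4*x^2*(1 - x) + (3*x - 1)*(x^2 + 6))/(x^2 + 6)^3
Second-derivative test at each critical point:
  f''(-1.6458) = -0.0698 < 0 → local maximum
  f''(3.6458) = 0.0142 > 0 → local minimum

Critical points: x = 1 - sqrt(7) ≈ -1.6458 (local maximum); x = 1 + sqrt(7) ≈ 3.6458 (local minimum)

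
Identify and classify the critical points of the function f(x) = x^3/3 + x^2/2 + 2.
f'(x) = x*(x + 1)

Solve f'(x) = 0:
  Factor: x^2 + x = x*(x + 1) = 0.
  ⇒ x = -1, 0

f''(x) = 2*x + 1
Second-derivative test at each critical point:
  f''(-1) = -1 < 0 → local maximum
  f''(0) = 1 > 0 → local minimum

Critical points: x = -1 (local maximum); x = 0 (local minimum)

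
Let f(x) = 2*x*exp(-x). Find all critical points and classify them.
f'(x) = 2*(1 - x)*exp(-x)

Solve f'(x) = 0:
  f'(x) = (2 - 2*x)·exp(-x) and exp(-x) > 0 for every x, so f'(x) = 0 ⇔ 2 - 2*x = 0.
  Factor: 2 - 2*x = -2*(x - 1) = 0.
  ⇒ x = 1

f''(x) = 2*(x - 2)*exp(-x)
Second-derivative test at each critical point:
  f''(1) = -0.7358 < 0 → local maximum

Critical points: x = 1 (local maximum)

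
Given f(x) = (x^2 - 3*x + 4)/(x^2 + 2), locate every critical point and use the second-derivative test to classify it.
f'(x) = (3*x^2 - 4*x - 6)/(x^4 + 4*x^2 + 4)

Solve f'(x) = 0:
  f'(x) = (3*x^2 - 4*x - 6)/(x^2 + 2)^2; the denominator is positive wherever f is defined, so f'(x) = 0 ⇔ 3*x^2 - 4*x - 6 = 0.
  3*x^2 - 4*x - 6 = 0 has no rational roots; quadratic formula: x = (4 ± √88)/6.
  ⇒ x = 2/3 - sqrt(22)/3 ≈ -0.8968, 2/3 + sqrt(22)/3 ≈ 2.2301

f''(x) = 2*(-3*x^3 + 6*x^2 + 18*x - 4)/(x^6 + 6*x^4 + 12*x^2 + 8)
Second-derivative test at each critical point:
  f''(-0.8968) = -1.1929 < 0 → local maximum
  f''(2.2301) = 0.1929 > 0 → local minimum

Critical points: x = 2/3 - sqrt(22)/3 ≈ -0.8968 (local maximum); x = 2/3 + sqrt(22)/3 ≈ 2.2301 (local minimum)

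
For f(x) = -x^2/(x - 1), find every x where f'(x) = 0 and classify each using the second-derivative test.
f'(x) = x*(2 - x)/(x - 1)^2

Solve f'(x) = 0:
  f'(x) = -x*(x - 2)/(x - 1)^2; the denominator is positive wherever f is defined, so f'(x) = 0 ⇔ -x^2 + 2*x = 0.
  Factor: -x^2 + 2*x = -x*(x - 2) = 0.
  ⇒ x = 0, 2

f''(x) = -2/(x^3 - 3*x^2 + 3*x - 1)
Second-derivative test at each critical point:
  f''(0) = 2 > 0 → local minimum
  f''(2) = -2 < 0 → local maximum

Critical points: x = 0 (local minimum); x = 2 (local maximum)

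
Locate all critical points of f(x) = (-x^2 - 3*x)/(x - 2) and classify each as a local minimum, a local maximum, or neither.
f'(x) = (-x^2 + 4*x + 6)/(x^2 - 4*x + 4)

Solve f'(x) = 0:
  f'(x) = -(x^2 - 4*x - 6)/(x - 2)^2; the denominator is positive wherever f is defined, so f'(x) = 0 ⇔ -x^2 + 4*x + 6 = 0.
  x^2 - 4*x - 6 = 0 has no rational roots; quadratic formula: x = (4 ± √40)/2.
  ⇒ x = 2 - sqrt(10) ≈ -1.1623, 2 + sqrt(10) ≈ 5.1623

f''(x) = -20/(x^3 - 6*x^2 + 12*x - 8)
Second-derivative test at each critical point:
  f''(-1.1623) = 0.6325 > 0 → local minimum
  f''(5.1623) = -0.6325 < 0 → local maximum

Critical points: x = 2 - sqrt(10) ≈ -1.1623 (local minimum); x = 2 + sqrt(10) ≈ 5.1623 (local maximum)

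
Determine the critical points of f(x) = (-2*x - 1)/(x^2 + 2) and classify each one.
f'(x) = 2*(x^2 + x - 2)/(x^4 + 4*x^2 + 4)

Solve f'(x) = 0:
  f'(x) = 2*(x - 1)*(x + 2)/(x^2 + 2)^2; the denominator is positive wherever f is defined, so f'(x) = 0 ⇔ 2*x^2 + 2*x - 4 = 0.
  Factor: 2*x^2 + 2*x - 4 = 2*(x - 1)*(x + 2) = 0.
  ⇒ x = -2, 1

f''(x) = 2*(-4*x^2*(2*x + 1) + (6*x + 1)*(x^2 + 2))/(x^2 + 2)^3
Second-derivative test at each critical point:
  f''(-2) = -1/6 < 0 → local maximum
  f''(1) = 2/3 > 0 → local minimum

Critical points: x = -2 (local maximum); x = 1 (local minimum)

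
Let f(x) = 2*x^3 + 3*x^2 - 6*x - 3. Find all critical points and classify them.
f'(x) = 6*x^2 + 6*x - 6

Solve f'(x) = 0:
  Factor: 6*x^2 + 6*x - 6 = 6*(x^2 + x - 1); x^2 + x - 1 = 0 has no rational roots; quadratic formula: x = (-1 ± √5)/2.
  ⇒ x = -sqrt(5)/2 - 1/2 ≈ -1.6180, -1/2 + sqrt(5)/2 ≈ 0.6180

f''(x) = 12*x + 6
Second-derivative test at each critical point:
  f''(-1.6180) = -13.4164 < 0 → local maximum
  f''(0.6180) = 13.4164 > 0 → local minimum

Critical points: x = -sqrt(5)/2 - 1/2 ≈ -1.6180 (local maximum); x = -1/2 + sqrt(5)/2 ≈ 0.6180 (local minimum)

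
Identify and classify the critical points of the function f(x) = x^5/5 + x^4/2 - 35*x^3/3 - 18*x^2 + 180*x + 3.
f'(x) = x^4 + 2*x^3 - 35*x^2 - 36*x + 180

Solve f'(x) = 0:
  Factor: x^4 + 2*x^3 - 35*x^2 - 36*x + 180 = (x - 5)*(x - 2)*(x + 3)*(x + 6) = 0.
  ⇒ x = -6, -3, 2, 5

f''(x) = 4*x^3 + 6*x^2 - 70*x - 36
Second-derivative test at each critical point:
  f''(-6) = -264 < 0 → local maximum
  f''(-3) = 120 > 0 → local minimum
  f''(2) = -120 < 0 → local maximum
  f''(5) = 264 > 0 → local minimum

Critical points: x = -6 (local maximum); x = -3 (local minimum); x = 2 (local maximum); x = 5 (local minimum)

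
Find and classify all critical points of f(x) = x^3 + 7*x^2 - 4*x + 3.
f'(x) = 3*x^2 + 14*x - 4

Solve f'(x) = 0:
  3*x^2 + 14*x - 4 = 0 has no rational roots; quadratic formula: x = (-14 ± √244)/6.
  ⇒ x = -sqrt(61)/3 - 7/3 ≈ -4.9367, -7/3 + sqrt(61)/3 ≈ 0.2701

f''(x) = 6*x + 14
Second-derivative test at each critical point:
  f''(-4.9367) = -15.6205 < 0 → local maximum
  f''(0.2701) = 15.6205 > 0 → local minimum

Critical points: x = -sqrt(61)/3 - 7/3 ≈ -4.9367 (local maximum); x = -7/3 + sqrt(61)/3 ≈ 0.2701 (local minimum)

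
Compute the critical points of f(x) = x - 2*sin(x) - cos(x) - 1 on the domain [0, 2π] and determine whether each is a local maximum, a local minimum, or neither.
f'(x) = sin(x) - 2*cos(x) + 1

Solve f'(x) = 0 on [0, 2π]:
  f'(x) = 0 ⇔ sin(x) - 2*cos(x) = -1. Write the left side as R·cos(x + φ) with R = √((-2)² + (-1)²) = sqrt(5), cos φ = -2*sqrt(5)/5, sin φ = -sqrt(5)/5; then cos(x + φ) = -sqrt(5)/5. Solve for x and keep the solutions lying in [0, 2π].
  ⇒ x = atan(3/4) ≈ 0.6435, 3*pi/2 ≈ 4.7124

f''(x) = 2*sin(x) + cos(x)
Second-derivative test at each critical point:
  f''(0.6435) = 2 > 0 → local minimum
  f''(4.7124) = -2 < 0 → local maximum

Critical points: x = atan(3/4) ≈ 0.6435 (local minimum); x = 3*pi/2 ≈ 4.7124 (local maximum)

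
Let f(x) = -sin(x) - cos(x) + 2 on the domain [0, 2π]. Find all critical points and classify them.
f'(x) = sin(x) - cos(x)

Solve f'(x) = 0 on [0, 2π]:
  f'(x) = 0 ⇔ -cos(x) = -sin(x) ⇔ tan(x) = 1, i.e. x = arctan(1) + nπ; keep the solutions lying in [0, 2π].
  ⇒ x = pi/4 ≈ 0.7854, 5*pi/4 ≈ 3.9270

f''(x) = sin(x) + cos(x)
Second-derivative test at each critical point:
  f''(0.7854) = 1.4142 > 0 → local minimum
  f''(3.9270) = -1.4142 < 0 → local maximum

Critical points: x = pi/4 ≈ 0.7854 (local minimum); x = 5*pi/4 ≈ 3.9270 (local maximum)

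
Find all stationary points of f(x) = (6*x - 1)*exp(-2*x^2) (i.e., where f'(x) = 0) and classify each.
f'(x) = 2*(-2*x*(6*x - 1) + 3)*exp(-2*x^2)

Solve f'(x) = 0:
  f'(x) = (-24*x^2 + 4*x + 6)·exp(-2*x^2) and exp(-2*x^2) > 0 for every x, so f'(x) = 0 ⇔ -24*x^2 + 4*x + 6 = 0.
  Factor: -24*x^2 + 4*x + 6 = -2*(12*x^2 - 2*x - 3); 12*x^2 - 2*x - 3 = 0 has no rational roots; quadratic formula: x = (2 ± √148)/24.
  ⇒ x = 1/12 - sqrt(37)/12 ≈ -0.4236, 1/12 + sqrt(37)/12 ≈ 0.5902

f''(x) = 4*(4*x^2*(6*x - 1) - 18*x + 1)*exp(-2*x^2)
Second-derivative test at each critical point:
  f''(-0.4236) = 16.9954 > 0 → local minimum
  f''(0.5902) = -12.1219 < 0 → local maximum

Critical points: x = 1/12 - sqrt(37)/12 ≈ -0.4236 (local minimum); x = 1/12 + sqrt(37)/12 ≈ 0.5902 (local maximum)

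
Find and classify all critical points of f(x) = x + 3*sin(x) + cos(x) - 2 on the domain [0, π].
f'(x) = -sin(x) + 3*cos(x) + 1

Solve f'(x) = 0 on [0, π]:
  f'(x) = 0 ⇔ -sin(x) + 3*cos(x) = -1. Write the left side as R·cos(x + φ) with R = √(3² + 1²) = sqrt(10), cos φ = 3*sqrt(10)/10, sin φ = sqrt(10)/10; then cos(x + φ) = -sqrt(10)/10. Solve for x and keep the solutions lying in [0, π].
  ⇒ x = pi/2 ≈ 1.5708

f''(x) = -3*sin(x) - cos(x)
Second-derivative test at each critical point:
  f''(1.5708) = -3 < 0 → local maximum

Critical points: x = pi/2 ≈ 1.5708 (local maximum)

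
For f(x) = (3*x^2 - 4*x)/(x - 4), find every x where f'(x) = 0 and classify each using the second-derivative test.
f'(x) = (3*x^2 - 24*x + 16)/(x^2 - 8*x + 16)

Solve f'(x) = 0:
  f'(x) = (3*x^2 - 24*x + 16)/(x - 4)^2; the denominator is positive wherever f is defined, so f'(x) = 0 ⇔ 3*x^2 - 24*x + 16 = 0.
  3*x^2 - 24*x + 16 = 0 has no rational roots; quadratic formula: x = (24 ± √384)/6.
  ⇒ x = 4 - 4*sqrt(6)/3 ≈ 0.7340, 4*sqrt(6)/3 + 4 ≈ 7.2660

f''(x) = 64/(x^3 - 12*x^2 + 48*x - 64)
Second-derivative test at each critical point:
  f''(0.7340) = -1.8371 < 0 → local maximum
  f''(7.2660) = 1.8371 > 0 → local minimum

Critical points: x = 4 - 4*sqrt(6)/3 ≈ 0.7340 (local maximum); x = 4*sqrt(6)/3 + 4 ≈ 7.2660 (local minimum)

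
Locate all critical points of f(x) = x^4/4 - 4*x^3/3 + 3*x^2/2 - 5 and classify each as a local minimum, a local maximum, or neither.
f'(x) = x*(x^2 - 4*x + 3)

Solve f'(x) = 0:
  Factor: x^3 - 4*x^2 + 3*x = x*(x - 3)*(x - 1) = 0.
  ⇒ x = 0, 1, 3

f''(x) = 3*x^2 - 8*x + 3
Second-derivative test at each critical point:
  f''(0) = 3 > 0 → local minimum
  f''(1) = -2 < 0 → local maximum
  f''(3) = 6 > 0 → local minimum

Critical points: x = 0 (local minimum); x = 1 (local maximum); x = 3 (local minimum)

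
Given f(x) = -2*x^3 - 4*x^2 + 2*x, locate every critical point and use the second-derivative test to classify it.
f'(x) = -6*x^2 - 8*x + 2

Solve f'(x) = 0:
  Factor: -6*x^2 - 8*x + 2 = -2*(3*x^2 + 4*x - 1); 3*x^2 + 4*x - 1 = 0 has no rational roots; quadratic formula: x = (-4 ± √28)/6.
  ⇒ x = -sqrt(7)/3 - 2/3 ≈ -1.5486, -2/3 + sqrt(7)/3 ≈ 0.2153

f''(x) = -12*x - 8
Second-derivative test at each critical point:
  f''(-1.5486) = 10.5830 > 0 → local minimum
  f''(0.2153) = -10.5830 < 0 → local maximum

Critical points: x = -sqrt(7)/3 - 2/3 ≈ -1.5486 (local minimum); x = -2/3 + sqrt(7)/3 ≈ 0.2153 (local maximum)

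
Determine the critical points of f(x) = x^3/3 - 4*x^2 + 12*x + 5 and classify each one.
f'(x) = x^2 - 8*x + 12

Solve f'(x) = 0:
  Factor: x^2 - 8*x + 12 = (x - 6)*(x - 2) = 0.
  ⇒ x = 2, 6

f''(x) = 2*x - 8
Second-derivative test at each critical point:
  f''(2) = -4 < 0 → local maximum
  f''(6) = 4 > 0 → local minimum

Critical points: x = 2 (local maximum); x = 6 (local minimum)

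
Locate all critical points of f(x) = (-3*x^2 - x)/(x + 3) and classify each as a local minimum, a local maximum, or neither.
f'(x) = 3*(-x^2 - 6*x - 1)/(x^2 + 6*x + 9)

Solve f'(x) = 0:
  f'(x) = -3*(x^2 + 6*x + 1)/(x + 3)^2; the denominator is positive wherever f is defined, so f'(x) = 0 ⇔ -3*x^2 - 18*x - 3 = 0.
  Factor: -3*x^2 - 18*x - 3 = -3*(x^2 + 6*x + 1); x^2 + 6*x + 1 = 0 has no rational roots; quadratic formula: x = (-6 ± √32)/2.
  ⇒ x = -3 - 2*sqrt(2) ≈ -5.8284, -3 + 2*sqrt(2) ≈ -0.1716

f''(x) = -48/(x^3 + 9*x^2 + 27*x + 27)
Second-derivative test at each critical point:
  f''(-5.8284) = 2.1213 > 0 → local minimum
  f''(-0.1716) = -2.1213 < 0 → local maximum

Critical points: x = -3 - 2*sqrt(2) ≈ -5.8284 (local minimum); x = -3 + 2*sqrt(2) ≈ -0.1716 (local maximum)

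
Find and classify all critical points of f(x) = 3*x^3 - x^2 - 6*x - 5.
f'(x) = 9*x^2 - 2*x - 6

Solve f'(x) = 0:
  9*x^2 - 2*x - 6 = 0 has no rational roots; quadratic formula: x = (2 ± √220)/18.
  ⇒ x = 1/9 - sqrt(55)/9 ≈ -0.7129, 1/9 + sqrt(55)/9 ≈ 0.9351

f''(x) = 18*x - 2
Second-derivative test at each critical point:
  f''(-0.7129) = -14.8324 < 0 → local maximum
  f''(0.9351) = 14.8324 > 0 → local minimum

Critical points: x = 1/9 - sqrt(55)/9 ≈ -0.7129 (local maximum); x = 1/9 + sqrt(55)/9 ≈ 0.9351 (local minimum)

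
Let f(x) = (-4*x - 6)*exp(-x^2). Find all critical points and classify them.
f'(x) = 4*(x*(2*x + 3) - 1)*exp(-x^2)

Solve f'(x) = 0:
  f'(x) = (8*x^2 + 12*x - 4)·exp(-x^2) and exp(-x^2) > 0 for every x, so f'(x) = 0 ⇔ 8*x^2 + 12*x - 4 = 0.
  Factor: 8*x^2 + 12*x - 4 = 4*(2*x^2 + 3*x - 1); 2*x^2 + 3*x - 1 = 0 has no rational roots; quadratic formula: x = (-3 ± √17)/4.
  ⇒ x = -sqrt(17)/4 - 3/4 ≈ -1.7808, -3/4 + sqrt(17)/4 ≈ 0.2808

f''(x) = 4*(-4*x^3 - 6*x^2 + 6*x + 3)*exp(-x^2)
Second-derivative test at each critical point:
  f''(-1.7808) = -0.6919 < 0 → local maximum
  f''(0.2808) = 15.2422 > 0 → local minimum

Critical points: x = -sqrt(17)/4 - 3/4 ≈ -1.7808 (local maximum); x = -3/4 + sqrt(17)/4 ≈ 0.2808 (local minimum)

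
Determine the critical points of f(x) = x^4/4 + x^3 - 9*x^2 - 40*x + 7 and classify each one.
f'(x) = x^3 + 3*x^2 - 18*x - 40

Solve f'(x) = 0:
  Factor: x^3 + 3*x^2 - 18*x - 40 = (x - 4)*(x + 2)*(x + 5) = 0.
  ⇒ x = -5, -2, 4

f''(x) = 3*x^2 + 6*x - 18
Second-derivative test at each critical point:
  f''(-5) = 27 > 0 → local minimum
  f''(-2) = -18 < 0 → local maximum
  f''(4) = 54 > 0 → local minimum

Critical points: x = -5 (local minimum); x = -2 (local maximum); x = 4 (local minimum)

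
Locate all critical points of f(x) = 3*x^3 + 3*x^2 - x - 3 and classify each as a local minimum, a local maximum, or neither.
f'(x) = 9*x^2 + 6*x - 1

Solve f'(x) = 0:
  9*x^2 + 6*x - 1 = 0 has no rational roots; quadratic formula: x = (-6 ± √72)/18.
  ⇒ x = -sqrt(2)/3 - 1/3 ≈ -0.8047, -1/3 + sqrt(2)/3 ≈ 0.1381

f''(x) = 18*x + 6
Second-derivative test at each critical point:
  f''(-0.8047) = -8.4853 < 0 → local maximum
  f''(0.1381) = 8.4853 > 0 → local minimum

Critical points: x = -sqrt(2)/3 - 1/3 ≈ -0.8047 (local maximum); x = -1/3 + sqrt(2)/3 ≈ 0.1381 (local minimum)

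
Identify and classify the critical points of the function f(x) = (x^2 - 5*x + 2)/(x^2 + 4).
f'(x) = (5*x^2 + 4*x - 20)/(x^4 + 8*x^2 + 16)

Solve f'(x) = 0:
  f'(x) = (5*x^2 + 4*x - 20)/(x^2 + 4)^2; the denominator is positive wherever f is defined, so f'(x) = 0 ⇔ 5*x^2 + 4*x - 20 = 0.
  5*x^2 + 4*x - 20 = 0 has no rational roots; quadratic formula: x = (-4 ± √416)/10.
  ⇒ x = -2*sqrt(26)/5 - 2/5 ≈ -2.4396, -2/5 + 2*sqrt(26)/5 ≈ 1.6396

f''(x) = 2*(-5*x^3 - 6*x^2 + 60*x + 8)/(x^6 + 12*x^4 + 48*x^2 + 64)
Second-derivative test at each critical point:
  f''(-2.4396) = -0.2059 < 0 → local maximum
  f''(1.6396) = 0.4559 > 0 → local minimum

Critical points: x = -2*sqrt(26)/5 - 2/5 ≈ -2.4396 (local maximum); x = -2/5 + 2*sqrt(26)/5 ≈ 1.6396 (local minimum)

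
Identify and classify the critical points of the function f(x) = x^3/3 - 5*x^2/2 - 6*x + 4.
f'(x) = x^2 - 5*x - 6

Solve f'(x) = 0:
  Factor: x^2 - 5*x - 6 = (x - 6)*(x + 1) = 0.
  ⇒ x = -1, 6

f''(x) = 2*x - 5
Second-derivative test at each critical point:
  f''(-1) = -7 < 0 → local maximum
  f''(6) = 7 > 0 → local minimum

Critical points: x = -1 (local maximum); x = 6 (local minimum)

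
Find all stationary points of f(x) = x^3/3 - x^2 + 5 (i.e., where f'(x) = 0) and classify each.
f'(x) = x*(x - 2)

Solve f'(x) = 0:
  Factor: x^2 - 2*x = x*(x - 2) = 0.
  ⇒ x = 0, 2

f''(x) = 2*x - 2
Second-derivative test at each critical point:
  f''(0) = -2 < 0 → local maximum
  f''(2) = 2 > 0 → local minimum

Critical points: x = 0 (local maximum); x = 2 (local minimum)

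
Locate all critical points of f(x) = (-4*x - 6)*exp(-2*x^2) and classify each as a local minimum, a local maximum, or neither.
f'(x) = 4*(2*x*(2*x + 3) - 1)*exp(-2*x^2)

Solve f'(x) = 0:
  f'(x) = (16*x^2 + 24*x - 4)·exp(-2*x^2) and exp(-2*x^2) > 0 for every x, so f'(x) = 0 ⇔ 16*x^2 + 24*x - 4 = 0.
  Factor: 16*x^2 + 24*x - 4 = 4*(4*x^2 + 6*x - 1); 4*x^2 + 6*x - 1 = 0 has no rational roots; quadratic formula: x = (-6 ± √52)/8.
  ⇒ x = -sqrt(13)/4 - 3/4 ≈ -1.6514, -3/4 + sqrt(13)/4 ≈ 0.1514

f''(x) = 8*(-8*x^3 - 12*x^2 + 6*x + 3)*exp(-2*x^2)
Second-derivative test at each critical point:
  f''(-1.6514) = -0.1234 < 0 → local maximum
  f''(0.1514) = 27.5521 > 0 → local minimum

Critical points: x = -sqrt(13)/4 - 3/4 ≈ -1.6514 (local maximum); x = -3/4 + sqrt(13)/4 ≈ 0.1514 (local minimum)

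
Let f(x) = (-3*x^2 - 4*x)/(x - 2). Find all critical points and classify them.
f'(x) = (-3*x^2 + 12*x + 8)/(x^2 - 4*x + 4)

Solve f'(x) = 0:
  f'(x) = -(3*x^2 - 12*x - 8)/(x - 2)^2; the denominator is positive wherever f is defined, so f'(x) = 0 ⇔ -3*x^2 + 12*x + 8 = 0.
  3*x^2 - 12*x - 8 = 0 has no rational roots; quadratic formula: x = (12 ± √240)/6.
  ⇒ x = 2 - 2*sqrt(15)/3 ≈ -0.5820, 2 + 2*sqrt(15)/3 ≈ 4.5820

f''(x) = -40/(x^3 - 6*x^2 + 12*x - 8)
Second-derivative test at each critical point:
  f''(-0.5820) = 2.3238 > 0 → local minimum
  f''(4.5820) = -2.3238 < 0 → local maximum

Critical points: x = 2 - 2*sqrt(15)/3 ≈ -0.5820 (local minimum); x = 2 + 2*sqrt(15)/3 ≈ 4.5820 (local maximum)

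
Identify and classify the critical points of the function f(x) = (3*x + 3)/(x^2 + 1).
f'(x) = 3*(x^2 - 2*x*(x + 1) + 1)/(x^2 + 1)^2

Solve f'(x) = 0:
  f'(x) = -3*(x^2 + 2*x - 1)/(x^2 + 1)^2; the denominator is positive wherever f is defined, so f'(x) = 0 ⇔ -3*x^2 - 6*x + 3 = 0.
  Factor: -3*x^2 - 6*x + 3 = -3*(x^2 + 2*x - 1); x^2 + 2*x - 1 = 0 has no rational roots; quadratic formula: x = (-2 ± √8)/2.
  ⇒ x = -sqrt(2) - 1 ≈ -2.4142, -1 + sqrt(2) ≈ 0.4142

f''(x) = 6*(4*x^2*(x + 1) - (3*x + 1)*(x^2 + 1))/(x^2 + 1)^3
Second-derivative test at each critical point:
  f''(-2.4142) = 0.1820 > 0 → local minimum
  f''(0.4142) = -6.1820 < 0 → local maximum

Critical points: x = -sqrt(2) - 1 ≈ -2.4142 (local minimum); x = -1 + sqrt(2) ≈ 0.4142 (local maximum)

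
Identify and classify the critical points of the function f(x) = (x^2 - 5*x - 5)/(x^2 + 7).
f'(x) = (5*x^2 + 24*x - 35)/(x^4 + 14*x^2 + 49)

Solve f'(x) = 0:
  f'(x) = (5*x^2 + 24*x - 35)/(x^2 + 7)^2; the denominator is positive wherever f is defined, so f'(x) = 0 ⇔ 5*x^2 + 24*x - 35 = 0.
  5*x^2 + 24*x - 35 = 0 has no rational roots; quadratic formula: x = (-24 ± √1276)/10.
  ⇒ x = -sqrt(319)/5 - 12/5 ≈ -5.9721, -12/5 + sqrt(319)/5 ≈ 1.1721

f''(x) = 2*(-5*x^3 - 36*x^2 + 105*x + 84)/(x^6 + 21*x^4 + 147*x^2 + 343)
Second-derivative test at each critical point:
  f''(-5.9721) = -0.0196 < 0 → local maximum
  f''(1.1721) = 0.5094 > 0 → local minimum

Critical points: x = -sqrt(319)/5 - 12/5 ≈ -5.9721 (local maximum); x = -12/5 + sqrt(319)/5 ≈ 1.1721 (local minimum)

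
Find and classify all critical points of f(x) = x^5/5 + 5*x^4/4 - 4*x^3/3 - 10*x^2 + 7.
f'(x) = x*(x^3 + 5*x^2 - 4*x - 20)

Solve f'(x) = 0:
  Factor: x^4 + 5*x^3 - 4*x^2 - 20*x = x*(x - 2)*(x + 2)*(x + 5) = 0.
  ⇒ x = -5, -2, 0, 2

f''(x) = 4*x^3 + 15*x^2 - 8*x - 20
Second-derivative test at each critical point:
  f''(-5) = -105 < 0 → local maximum
  f''(-2) = 24 > 0 → local minimum
  f''(0) = -20 < 0 → local maximum
  f''(2) = 56 > 0 → local minimum

Critical points: x = -5 (local maximum); x = -2 (local minimum); x = 0 (local maximum); x = 2 (local minimum)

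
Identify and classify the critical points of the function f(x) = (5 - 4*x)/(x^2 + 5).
f'(x) = 2*(2*x^2 - 5*x - 10)/(x^4 + 10*x^2 + 25)

Solve f'(x) = 0:
  f'(x) = 2*(2*x^2 - 5*x - 10)/(x^2 + 5)^2; the denominator is positive wherever f is defined, so f'(x) = 0 ⇔ 4*x^2 - 10*x - 20 = 0.
  Factor: 4*x^2 - 10*x - 20 = 2*(2*x^2 - 5*x - 10); 2*x^2 - 5*x - 10 = 0 has no rational roots; quadratic formula: x = (5 ± √105)/4.
  ⇒ x = 5/4 - sqrt(105)/4 ≈ -1.3117, 5/4 + sqrt(105)/4 ≈ 3.8117

f''(x) = 2*(4*x^2*(5 - 4*x) + (12*x - 5)*(x^2 + 5))/(x^2 + 5)^3
Second-derivative test at each critical point:
  f''(-1.3117) = -0.4537 < 0 → local maximum
  f''(3.8117) = 0.0537 > 0 → local minimum

Critical points: x = 5/4 - sqrt(105)/4 ≈ -1.3117 (local maximum); x = 5/4 + sqrt(105)/4 ≈ 3.8117 (local minimum)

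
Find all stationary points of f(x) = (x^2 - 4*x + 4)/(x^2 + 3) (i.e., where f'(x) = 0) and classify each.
f'(x) = 2*(2*x^2 - x - 6)/(x^4 + 6*x^2 + 9)

Solve f'(x) = 0:
  f'(x) = 2*(x - 2)*(2*x + 3)/(x^2 + 3)^2; the denominator is positive wherever f is defined, so f'(x) = 0 ⇔ 4*x^2 - 2*x - 12 = 0.
  Factor: 4*x^2 - 2*x - 12 = 2*(x - 2)*(2*x + 3) = 0.
  ⇒ x = -3/2, 2

f''(x) = 2*(-4*x^3 + 3*x^2 + 36*x - 3)/(x^6 + 9*x^4 + 27*x^2 + 27)
Second-derivative test at each critical point:
  f''(-3/2) = -32/63 < 0 → local maximum
  f''(2) = 2/7 > 0 → local minimum

Critical points: x = -3/2 (local maximum); x = 2 (local minimum)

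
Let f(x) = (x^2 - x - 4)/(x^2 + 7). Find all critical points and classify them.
f'(x) = (x^2 + 22*x - 7)/(x^4 + 14*x^2 + 49)

Solve f'(x) = 0:
  f'(x) = (x^2 + 22*x - 7)/(x^2 + 7)^2; the denominator is positive wherever f is defined, so f'(x) = 0 ⇔ x^2 + 22*x - 7 = 0.
  x^2 + 22*x - 7 = 0 has no rational roots; quadratic formula: x = (-22 ± √512)/2.
  ⇒ x = -8*sqrt(2) - 11 ≈ -22.3137, -11 + 8*sqrt(2) ≈ 0.3137

f''(x) = 2*(-x^3 - 33*x^2 + 21*x + 77)/(x^6 + 21*x^4 + 147*x^2 + 343)
Second-derivative test at each critical point:
  f''(-22.3137) = -8.876e-05 < 0 → local maximum
  f''(0.3137) = 0.4491 > 0 → local minimum

Critical points: x = -8*sqrt(2) - 11 ≈ -22.3137 (local maximum); x = -11 + 8*sqrt(2) ≈ 0.3137 (local minimum)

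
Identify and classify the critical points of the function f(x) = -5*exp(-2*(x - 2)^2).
f'(x) = 20*(x - 2)*exp(-2*(x - 2)^2)

Solve f'(x) = 0:
  f'(x) = (20*x - 40)·exp(-2*(x - 2)^2) and exp(-2*(x - 2)^2) > 0 for every x, so f'(x) = 0 ⇔ 20*x - 40 = 0.
  Factor: 20*x - 40 = 20*(x - 2) = 0.
  ⇒ x = 2

f''(x) = 20*(1 - 4*(x - 2)^2)*exp(-2*(x - 2)^2)
Second-derivative test at each critical point:
  f''(2) = 20 > 0 → local minimum

Critical points: x = 2 (local minimum)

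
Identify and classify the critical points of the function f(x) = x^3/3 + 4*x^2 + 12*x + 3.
f'(x) = x^2 + 8*x + 12

Solve f'(x) = 0:
  Factor: x^2 + 8*x + 12 = (x + 2)*(x + 6) = 0.
  ⇒ x = -6, -2

f''(x) = 2*x + 8
Second-derivative test at each critical point:
  f''(-6) = -4 < 0 → local maximum
  f''(-2) = 4 > 0 → local minimum

Critical points: x = -6 (local maximum); x = -2 (local minimum)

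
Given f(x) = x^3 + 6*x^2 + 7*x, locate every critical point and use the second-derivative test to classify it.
f'(x) = 3*x^2 + 12*x + 7

Solve f'(x) = 0:
  3*x^2 + 12*x + 7 = 0 has no rational roots; quadratic formula: x = (-12 ± √60)/6.
  ⇒ x = -2 - sqrt(15)/3 ≈ -3.2910, -2 + sqrt(15)/3 ≈ -0.7090

f''(x) = 6*x + 12
Second-derivative test at each critical point:
  f''(-3.2910) = -7.7460 < 0 → local maximum
  f''(-0.7090) = 7.7460 > 0 → local minimum

Critical points: x = -2 - sqrt(15)/3 ≈ -3.2910 (local maximum); x = -2 + sqrt(15)/3 ≈ -0.7090 (local minimum)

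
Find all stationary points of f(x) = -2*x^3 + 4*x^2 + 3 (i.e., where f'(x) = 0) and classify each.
f'(x) = 2*x*(4 - 3*x)

Solve f'(x) = 0:
  Factor: -6*x^2 + 8*x = -2*x*(3*x - 4) = 0.
  ⇒ x = 0, 4/3

f''(x) = 8 - 12*x
Second-derivative test at each critical point:
  f''(0) = 8 > 0 → local minimum
  f''(4/3) = -8 < 0 → local maximum

Critical points: x = 0 (local minimum); x = 4/3 (local maximum)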